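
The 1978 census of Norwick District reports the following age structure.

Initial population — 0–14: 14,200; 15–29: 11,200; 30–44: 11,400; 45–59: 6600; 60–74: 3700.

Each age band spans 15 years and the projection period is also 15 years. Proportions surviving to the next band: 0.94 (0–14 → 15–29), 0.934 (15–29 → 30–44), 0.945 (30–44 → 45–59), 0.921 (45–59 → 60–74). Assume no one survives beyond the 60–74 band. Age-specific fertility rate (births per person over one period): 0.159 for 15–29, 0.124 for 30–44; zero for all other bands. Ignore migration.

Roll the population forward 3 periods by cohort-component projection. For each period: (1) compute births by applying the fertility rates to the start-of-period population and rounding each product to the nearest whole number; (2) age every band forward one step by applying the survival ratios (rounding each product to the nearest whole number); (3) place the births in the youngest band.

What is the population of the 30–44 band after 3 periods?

2805

After projecting period 1:
Births: 11200 * 0.159 = 1781  |  11400 * 0.124 = 1414 → 3195
15–29: 14200 * 0.94 = 13348
30–44: 11200 * 0.934 = 10461
45–59: 11400 * 0.945 = 10773
60–74: 6600 * 0.921 = 6079
End of period: [3195, 13348, 10461, 10773, 6079]
After projecting period 2:
Births: 13348 * 0.159 = 2122  |  10461 * 0.124 = 1297 → 3419
15–29: 3195 * 0.94 = 3003
30–44: 13348 * 0.934 = 12467
45–59: 10461 * 0.945 = 9886
60–74: 10773 * 0.921 = 9922
End of period: [3419, 3003, 12467, 9886, 9922]
After projecting period 3:
Births: 3003 * 0.159 = 477  |  12467 * 0.124 = 1546 → 2023
15–29: 3419 * 0.94 = 3214
30–44: 3003 * 0.934 = 2805
45–59: 12467 * 0.945 = 11781
60–74: 9886 * 0.921 = 9105
End of period: [2023, 3214, 2805, 11781, 9105]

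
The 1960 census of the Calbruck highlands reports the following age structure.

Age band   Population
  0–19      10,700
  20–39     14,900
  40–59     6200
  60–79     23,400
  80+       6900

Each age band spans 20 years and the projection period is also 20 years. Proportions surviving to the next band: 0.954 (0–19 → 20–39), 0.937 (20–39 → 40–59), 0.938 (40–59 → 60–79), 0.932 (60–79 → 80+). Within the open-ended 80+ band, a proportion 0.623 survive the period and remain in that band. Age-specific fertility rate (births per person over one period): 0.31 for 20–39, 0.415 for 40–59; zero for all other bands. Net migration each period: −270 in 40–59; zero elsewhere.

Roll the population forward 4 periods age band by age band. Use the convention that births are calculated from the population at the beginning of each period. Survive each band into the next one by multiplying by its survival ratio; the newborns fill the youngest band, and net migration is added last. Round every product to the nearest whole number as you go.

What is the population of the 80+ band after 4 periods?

Call the groups 1 to 5, youngest first.
After projecting period 1:
Births: 14900 * 0.31 = 4619, 6200 * 0.415 = 2573 — total 7192
Group 2: 10700 * 0.954 = 10208
Group 3: 14900 * 0.937 = 13961
Group 4: 6200 * 0.938 = 5816
Group 5: 23400 * 0.932 + 6900 * 0.623 = 21809 + 4299 = 26108
Net migration: Group 3 − 270 → 13691
End of period: [7192, 10208, 13691, 5816, 26108]
After projecting period 2:
Births: 10208 * 0.31 = 3164, 13691 * 0.415 = 5682 — total 8846
Group 2: 7192 * 0.954 = 6861
Group 3: 10208 * 0.937 = 9565
Group 4: 13691 * 0.938 = 12842
Group 5: 5816 * 0.932 + 26108 * 0.623 = 5421 + 16265 = 21686
Net migration: Group 3 − 270 → 9295
End of period: [8846, 6861, 9295, 12842, 21686]
After projecting period 3:
Births: 6861 * 0.31 = 2127, 9295 * 0.415 = 3857 — total 5984
Group 2: 8846 * 0.954 = 8439
Group 3: 6861 * 0.937 = 6429
Group 4: 9295 * 0.938 = 8719
Group 5: 12842 * 0.932 + 21686 * 0.623 = 11969 + 13510 = 25479
Net migration: Group 3 − 270 → 6159
End of period: [5984, 8439, 6159, 8719, 25479]
After projecting period 4:
Births: 8439 * 0.31 = 2616, 6159 * 0.415 = 2556 — total 5172
Group 2: 5984 * 0.954 = 5709
Group 3: 8439 * 0.937 = 7907
Group 4: 6159 * 0.938 = 5777
Group 5: 8719 * 0.932 + 25479 * 0.623 = 8126 + 15873 = 23999
Net migration: Group 3 − 270 → 7637
End of period: [5172, 5709, 7637, 5777, 23999]

23999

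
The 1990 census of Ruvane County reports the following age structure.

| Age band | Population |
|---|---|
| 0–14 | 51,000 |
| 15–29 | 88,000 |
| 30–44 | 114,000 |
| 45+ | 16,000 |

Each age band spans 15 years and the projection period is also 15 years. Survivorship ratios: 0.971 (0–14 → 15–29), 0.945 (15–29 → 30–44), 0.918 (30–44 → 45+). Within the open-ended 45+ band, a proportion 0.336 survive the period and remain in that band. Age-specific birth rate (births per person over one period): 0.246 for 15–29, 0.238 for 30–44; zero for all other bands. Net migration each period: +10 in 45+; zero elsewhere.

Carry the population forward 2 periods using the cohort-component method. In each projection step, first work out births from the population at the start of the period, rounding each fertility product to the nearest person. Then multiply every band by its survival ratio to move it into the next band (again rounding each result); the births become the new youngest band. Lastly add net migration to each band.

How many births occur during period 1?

Call the bands 1 to 4, youngest first.
[period 1]
Births: 88000 × 0.246 = 21648, 114000 × 0.238 = 27132 — total 48780
Band 2: 51000 × 0.971 = 49521
Band 3: 88000 × 0.945 = 83160
Band 4: 114000 × 0.918 + 16000 × 0.336 = 104652 + 5376 = 110028
Net migration: Band 4 + 10 → 110038
Giving 48780 / 49521 / 83160 / 110038.

48780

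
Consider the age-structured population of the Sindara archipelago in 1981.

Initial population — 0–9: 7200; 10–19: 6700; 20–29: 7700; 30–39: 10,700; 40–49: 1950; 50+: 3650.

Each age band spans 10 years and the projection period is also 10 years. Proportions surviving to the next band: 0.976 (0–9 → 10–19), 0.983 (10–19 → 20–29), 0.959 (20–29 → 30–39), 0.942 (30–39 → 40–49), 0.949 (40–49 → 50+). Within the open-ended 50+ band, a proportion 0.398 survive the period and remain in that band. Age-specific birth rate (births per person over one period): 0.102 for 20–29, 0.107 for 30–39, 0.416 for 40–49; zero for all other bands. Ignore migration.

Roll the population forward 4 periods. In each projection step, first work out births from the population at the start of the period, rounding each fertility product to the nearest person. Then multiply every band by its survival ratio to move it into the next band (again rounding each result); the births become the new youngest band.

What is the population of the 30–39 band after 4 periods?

Let group 1 be 0–9 through group 6 = 50+.
— Period 1 —
Births: 7700 × 0.102 = 785 ; 10700 × 0.107 = 1145 ; 1950 × 0.416 = 811 ⇒ total 2741
Group 2: 7200 × 0.976 = 7027
Group 3: 6700 × 0.983 = 6586
Group 4: 7700 × 0.959 = 7384
Group 5: 10700 × 0.942 = 10079
Group 6: 1950 × 0.949 + 3650 × 0.398 = 1851 + 1453 = 3304
Giving 2741 / 7027 / 6586 / 7384 / 10079 / 3304.
— Period 2 —
Births: 6586 × 0.102 = 672 ; 7384 × 0.107 = 790 ; 10079 × 0.416 = 4193 ⇒ total 5655
Group 2: 2741 × 0.976 = 2675
Group 3: 7027 × 0.983 = 6908
Group 4: 6586 × 0.959 = 6316
Group 5: 7384 × 0.942 = 6956
Group 6: 10079 × 0.949 + 3304 × 0.398 = 9565 + 1315 = 10880
Giving 5655 / 2675 / 6908 / 6316 / 6956 / 10880.
— Period 3 —
Births: 6908 × 0.102 = 705 ; 6316 × 0.107 = 676 ; 6956 × 0.416 = 2894 ⇒ total 4275
Group 2: 5655 × 0.976 = 5519
Group 3: 2675 × 0.983 = 2630
Group 4: 6908 × 0.959 = 6625
Group 5: 6316 × 0.942 = 5950
Group 6: 6956 × 0.949 + 10880 × 0.398 = 6601 + 4330 = 10931
Giving 4275 / 5519 / 2630 / 6625 / 5950 / 10931.
— Period 4 —
Births: 2630 × 0.102 = 268 ; 6625 × 0.107 = 709 ; 5950 × 0.416 = 2475 ⇒ total 3452
Group 2: 4275 × 0.976 = 4172
Group 3: 5519 × 0.983 = 5425
Group 4: 2630 × 0.959 = 2522
Group 5: 6625 × 0.942 = 6241
Group 6: 5950 × 0.949 + 10931 × 0.398 = 5647 + 4351 = 9998
Giving 3452 / 4172 / 5425 / 2522 / 6241 / 9998.

2522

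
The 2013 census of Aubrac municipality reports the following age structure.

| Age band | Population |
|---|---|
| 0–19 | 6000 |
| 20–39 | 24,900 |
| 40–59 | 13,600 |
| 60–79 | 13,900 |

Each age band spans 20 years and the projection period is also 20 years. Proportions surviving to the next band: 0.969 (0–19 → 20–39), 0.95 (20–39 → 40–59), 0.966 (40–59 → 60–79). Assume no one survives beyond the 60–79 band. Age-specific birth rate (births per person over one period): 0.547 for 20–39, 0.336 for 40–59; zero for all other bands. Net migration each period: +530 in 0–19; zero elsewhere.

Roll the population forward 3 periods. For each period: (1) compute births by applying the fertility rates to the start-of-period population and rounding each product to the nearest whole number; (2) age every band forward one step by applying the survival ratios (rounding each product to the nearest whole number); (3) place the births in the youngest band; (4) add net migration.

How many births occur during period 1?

18190

— Period 1 —
Births: 24900 * 0.547 = 13620  |  13600 * 0.336 = 4570 → total 18190
20–39: 6000 * 0.969 = 5814
40–59: 24900 * 0.95 = 23655
60–79: 13600 * 0.966 = 13138
Net migration: 0–19 + 530 → 18720
End of period: [18720, 5814, 23655, 13138]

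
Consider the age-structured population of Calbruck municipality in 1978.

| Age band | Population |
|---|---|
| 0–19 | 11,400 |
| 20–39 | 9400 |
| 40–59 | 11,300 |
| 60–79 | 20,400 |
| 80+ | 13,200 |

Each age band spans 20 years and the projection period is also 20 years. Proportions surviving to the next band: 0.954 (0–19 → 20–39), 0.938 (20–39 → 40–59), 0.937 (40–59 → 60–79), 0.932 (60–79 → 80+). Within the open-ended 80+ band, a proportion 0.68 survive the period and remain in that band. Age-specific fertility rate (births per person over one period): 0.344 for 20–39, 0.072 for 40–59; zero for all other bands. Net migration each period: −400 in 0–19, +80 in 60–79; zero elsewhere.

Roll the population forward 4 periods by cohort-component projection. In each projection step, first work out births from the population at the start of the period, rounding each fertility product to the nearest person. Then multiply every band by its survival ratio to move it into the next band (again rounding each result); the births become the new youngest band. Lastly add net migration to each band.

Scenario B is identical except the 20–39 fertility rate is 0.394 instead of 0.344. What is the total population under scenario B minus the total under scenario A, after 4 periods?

1640

Period 1.
Births: 9400 * 0.344 = 3234 ; 11300 * 0.072 = 814 → 4048
20–39: 11400 * 0.954 = 10876
40–59: 9400 * 0.938 = 8817
60–79: 11300 * 0.937 = 10588
80+: 20400 * 0.932 + 13200 * 0.68 = 19013 + 8976 = 27989
Net migration: 0–19 − 400 → 3648; 60–79 + 80 → 10668
End of period: [3648, 10876, 8817, 10668, 27989]
Period 2.
Births: 10876 * 0.344 = 3741 ; 8817 * 0.072 = 635 → 4376
20–39: 3648 * 0.954 = 3480
40–59: 10876 * 0.938 = 10202
60–79: 8817 * 0.937 = 8262
80+: 10668 * 0.932 + 27989 * 0.68 = 9943 + 19033 = 28976
Net migration: 0–19 − 400 → 3976; 60–79 + 80 → 8342
End of period: [3976, 3480, 10202, 8342, 28976]
Period 3.
Births: 3480 * 0.344 = 1197 ; 10202 * 0.072 = 735 → 1932
20–39: 3976 * 0.954 = 3793
40–59: 3480 * 0.938 = 3264
60–79: 10202 * 0.937 = 9559
80+: 8342 * 0.932 + 28976 * 0.68 = 7775 + 19704 = 27479
Net migration: 0–19 − 400 → 1532; 60–79 + 80 → 9639
End of period: [1532, 3793, 3264, 9639, 27479]
Period 4.
Births: 3793 * 0.344 = 1305 ; 3264 * 0.072 = 235 → 1540
20–39: 1532 * 0.954 = 1462
40–59: 3793 * 0.938 = 3558
60–79: 3264 * 0.937 = 3058
80+: 9639 * 0.932 + 27479 * 0.68 = 8984 + 18686 = 27670
Net migration: 0–19 − 400 → 1140; 60–79 + 80 → 3138
End of period: [1140, 1462, 3558, 3138, 27670]
Scenario A total after 4 periods: 36968
Scenario B projection —
Period 1.
Births: 9400 * 0.394 = 3704 ; 11300 * 0.072 = 814 → 4518
20–39: 11400 * 0.954 = 10876
40–59: 9400 * 0.938 = 8817
60–79: 11300 * 0.937 = 10588
80+: 20400 * 0.932 + 13200 * 0.68 = 19013 + 8976 = 27989
Net migration: 0–19 − 400 → 4118; 60–79 + 80 → 10668
End of period: [4118, 10876, 8817, 10668, 27989]
Period 2.
Births: 10876 * 0.394 = 4285 ; 8817 * 0.072 = 635 → 4920
20–39: 4118 * 0.954 = 3929
40–59: 10876 * 0.938 = 10202
60–79: 8817 * 0.937 = 8262
80+: 10668 * 0.932 + 27989 * 0.68 = 9943 + 19033 = 28976
Net migration: 0–19 − 400 → 4520; 60–79 + 80 → 8342
End of period: [4520, 3929, 10202, 8342, 28976]
Period 3.
Births: 3929 * 0.394 = 1548 ; 10202 * 0.072 = 735 → 2283
20–39: 4520 * 0.954 = 4312
40–59: 3929 * 0.938 = 3685
60–79: 10202 * 0.937 = 9559
80+: 8342 * 0.932 + 28976 * 0.68 = 7775 + 19704 = 27479
Net migration: 0–19 − 400 → 1883; 60–79 + 80 → 9639
End of period: [1883, 4312, 3685, 9639, 27479]
Period 4.
Births: 4312 * 0.394 = 1699 ; 3685 * 0.072 = 265 → 1964
20–39: 1883 * 0.954 = 1796
40–59: 4312 * 0.938 = 4045
60–79: 3685 * 0.937 = 3453
80+: 9639 * 0.932 + 27479 * 0.68 = 8984 + 18686 = 27670
Net migration: 0–19 − 400 → 1564; 60–79 + 80 → 3533
End of period: [1564, 1796, 4045, 3533, 27670]
Scenario B total after 4 periods: 38608
Difference B − A = 38608 − 36968 = 1640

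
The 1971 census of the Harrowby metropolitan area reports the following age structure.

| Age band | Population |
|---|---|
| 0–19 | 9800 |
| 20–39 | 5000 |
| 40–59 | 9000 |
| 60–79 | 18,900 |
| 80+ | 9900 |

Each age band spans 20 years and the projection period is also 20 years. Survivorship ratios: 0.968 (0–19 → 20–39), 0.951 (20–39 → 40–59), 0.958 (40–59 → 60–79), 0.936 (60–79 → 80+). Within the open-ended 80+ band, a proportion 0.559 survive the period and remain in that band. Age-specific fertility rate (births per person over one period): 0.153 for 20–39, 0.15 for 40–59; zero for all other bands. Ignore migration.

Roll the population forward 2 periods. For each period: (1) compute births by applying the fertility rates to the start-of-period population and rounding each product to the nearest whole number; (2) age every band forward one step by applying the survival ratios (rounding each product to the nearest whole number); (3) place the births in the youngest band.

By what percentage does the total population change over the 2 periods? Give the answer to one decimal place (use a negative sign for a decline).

-26.2

After projecting period 1:
Births: 5000 * 0.153 = 765  |  9000 * 0.15 = 1350 → total 2115
20–39: 9800 * 0.968 = 9486
40–59: 5000 * 0.951 = 4755
60–79: 9000 * 0.958 = 8622
80+: 18900 * 0.936 + 9900 * 0.559 = 17690 + 5534 = 23224
End of period: [2115, 9486, 4755, 8622, 23224]
After projecting period 2:
Births: 9486 * 0.153 = 1451  |  4755 * 0.15 = 713 → total 2164
20–39: 2115 * 0.968 = 2047
40–59: 9486 * 0.951 = 9021
60–79: 4755 * 0.958 = 4555
80+: 8622 * 0.936 + 23224 * 0.559 = 8070 + 12982 = 21052
End of period: [2164, 2047, 9021, 4555, 21052]
Total: 52600 → 38839; change = -13761; percentage change = -26.2%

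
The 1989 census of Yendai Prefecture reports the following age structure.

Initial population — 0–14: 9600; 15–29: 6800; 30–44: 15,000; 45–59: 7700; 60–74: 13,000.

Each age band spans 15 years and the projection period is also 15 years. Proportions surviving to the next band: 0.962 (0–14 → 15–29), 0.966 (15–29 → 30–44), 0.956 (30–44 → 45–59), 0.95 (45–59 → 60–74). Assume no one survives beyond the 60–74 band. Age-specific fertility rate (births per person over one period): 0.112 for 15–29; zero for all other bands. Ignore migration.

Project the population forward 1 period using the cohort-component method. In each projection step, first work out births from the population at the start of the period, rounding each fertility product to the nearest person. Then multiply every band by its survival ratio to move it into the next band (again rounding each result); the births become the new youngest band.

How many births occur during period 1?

762

[period 1]
Births: 6800 * 0.112 = 762
15–29: 9600 * 0.962 = 9235
30–44: 6800 * 0.966 = 6569
45–59: 15000 * 0.956 = 14340
60–74: 7700 * 0.95 = 7315
End of period: [762, 9235, 6569, 14340, 7315]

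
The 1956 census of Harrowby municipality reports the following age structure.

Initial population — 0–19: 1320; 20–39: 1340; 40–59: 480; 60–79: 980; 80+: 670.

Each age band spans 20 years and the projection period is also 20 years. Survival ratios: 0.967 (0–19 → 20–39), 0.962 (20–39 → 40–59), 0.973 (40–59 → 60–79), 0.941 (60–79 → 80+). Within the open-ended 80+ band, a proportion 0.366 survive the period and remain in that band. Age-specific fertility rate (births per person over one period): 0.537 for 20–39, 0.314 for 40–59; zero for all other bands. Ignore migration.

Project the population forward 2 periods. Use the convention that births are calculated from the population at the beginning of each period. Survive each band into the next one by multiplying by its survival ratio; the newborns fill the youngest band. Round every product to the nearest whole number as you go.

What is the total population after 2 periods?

[period 1]
Births: 1340 × 0.537 = 720, 480 × 0.314 = 151 ⇒ total 871
20–39: 1320 × 0.967 = 1276
40–59: 1340 × 0.962 = 1289
60–79: 480 × 0.973 = 467
80+: 980 × 0.941 + 670 × 0.366 = 922 + 245 = 1167
End of period: [871, 1276, 1289, 467, 1167]
[period 2]
Births: 1276 × 0.537 = 685, 1289 × 0.314 = 405 ⇒ total 1090
20–39: 871 × 0.967 = 842
40–59: 1276 × 0.962 = 1228
60–79: 1289 × 0.973 = 1254
80+: 467 × 0.941 + 1167 × 0.366 = 439 + 427 = 866
End of period: [1090, 842, 1228, 1254, 866]
Total after period 2: 1090 + 842 + 1228 + 1254 + 866 = 5280

5280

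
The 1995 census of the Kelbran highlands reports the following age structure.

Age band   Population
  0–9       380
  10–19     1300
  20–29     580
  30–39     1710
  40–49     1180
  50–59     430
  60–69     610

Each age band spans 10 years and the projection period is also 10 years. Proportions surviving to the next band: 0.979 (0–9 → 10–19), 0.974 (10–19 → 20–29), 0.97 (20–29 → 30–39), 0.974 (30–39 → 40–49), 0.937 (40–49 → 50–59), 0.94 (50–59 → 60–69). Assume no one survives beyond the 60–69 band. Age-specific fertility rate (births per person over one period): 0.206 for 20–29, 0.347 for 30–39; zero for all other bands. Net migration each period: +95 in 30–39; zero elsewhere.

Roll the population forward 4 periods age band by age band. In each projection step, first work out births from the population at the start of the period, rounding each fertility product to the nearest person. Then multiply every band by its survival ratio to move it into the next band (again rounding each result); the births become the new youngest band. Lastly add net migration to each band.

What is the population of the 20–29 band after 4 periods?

467

After projecting period 1:
Births: 580 × 0.206 = 119 ; 1710 × 0.347 = 593 ⇒ total 712
10–19: 380 × 0.979 = 372
20–29: 1300 × 0.974 = 1266
30–39: 580 × 0.97 = 563
40–49: 1710 × 0.974 = 1666
50–59: 1180 × 0.937 = 1106
60–69: 430 × 0.94 = 404
Net migration: 30–39 + 95 → 658
Giving 712 / 372 / 1266 / 658 / 1666 / 1106 / 404.
After projecting period 2:
Births: 1266 × 0.206 = 261 ; 658 × 0.347 = 228 ⇒ total 489
10–19: 712 × 0.979 = 697
20–29: 372 × 0.974 = 362
30–39: 1266 × 0.97 = 1228
40–49: 658 × 0.974 = 641
50–59: 1666 × 0.937 = 1561
60–69: 1106 × 0.94 = 1040
Net migration: 30–39 + 95 → 1323
Giving 489 / 697 / 362 / 1323 / 641 / 1561 / 1040.
After projecting period 3:
Births: 362 × 0.206 = 75 ; 1323 × 0.347 = 459 ⇒ total 534
10–19: 489 × 0.979 = 479
20–29: 697 × 0.974 = 679
30–39: 362 × 0.97 = 351
40–49: 1323 × 0.974 = 1289
50–59: 641 × 0.937 = 601
60–69: 1561 × 0.94 = 1467
Net migration: 30–39 + 95 → 446
Giving 534 / 479 / 679 / 446 / 1289 / 601 / 1467.
After projecting period 4:
Births: 679 × 0.206 = 140 ; 446 × 0.347 = 155 ⇒ total 295
10–19: 534 × 0.979 = 523
20–29: 479 × 0.974 = 467
30–39: 679 × 0.97 = 659
40–49: 446 × 0.974 = 434
50–59: 1289 × 0.937 = 1208
60–69: 601 × 0.94 = 565
Net migration: 30–39 + 95 → 754
Giving 295 / 523 / 467 / 754 / 434 / 1208 / 565.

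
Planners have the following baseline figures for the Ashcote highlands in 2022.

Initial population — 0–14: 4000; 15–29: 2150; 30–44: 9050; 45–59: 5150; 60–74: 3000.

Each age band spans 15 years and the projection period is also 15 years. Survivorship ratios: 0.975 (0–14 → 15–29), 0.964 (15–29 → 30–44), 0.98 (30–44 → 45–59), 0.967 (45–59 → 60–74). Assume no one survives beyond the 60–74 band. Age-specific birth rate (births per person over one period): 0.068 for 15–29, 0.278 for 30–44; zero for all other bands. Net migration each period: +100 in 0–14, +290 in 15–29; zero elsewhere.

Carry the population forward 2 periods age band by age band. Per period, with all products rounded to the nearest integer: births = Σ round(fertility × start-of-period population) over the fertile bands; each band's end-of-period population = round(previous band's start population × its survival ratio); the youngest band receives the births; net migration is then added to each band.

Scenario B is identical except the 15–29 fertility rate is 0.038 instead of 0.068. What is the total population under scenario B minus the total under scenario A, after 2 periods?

Period 1:
Births: 2150 * 0.068 = 146 ; 9050 * 0.278 = 2516 → 2662
15–29: 4000 * 0.975 = 3900
30–44: 2150 * 0.964 = 2073
45–59: 9050 * 0.98 = 8869
60–74: 5150 * 0.967 = 4980
Net migration: 0–14 + 100 → 2762; 15–29 + 290 → 4190
Population now: 0–14=2762, 15–29=4190, 30–44=2073, 45–59=8869, 60–74=4980
Period 2:
Births: 4190 * 0.068 = 285 ; 2073 * 0.278 = 576 → 861
15–29: 2762 * 0.975 = 2693
30–44: 4190 * 0.964 = 4039
45–59: 2073 * 0.98 = 2032
60–74: 8869 * 0.967 = 8576
Net migration: 0–14 + 100 → 961; 15–29 + 290 → 2983
Population now: 0–14=961, 15–29=2983, 30–44=4039, 45–59=2032, 60–74=8576
Scenario A total after 2 periods: 18591
Scenario B projection —
Period 1:
Births: 2150 * 0.038 = 82 ; 9050 * 0.278 = 2516 → 2598
15–29: 4000 * 0.975 = 3900
30–44: 2150 * 0.964 = 2073
45–59: 9050 * 0.98 = 8869
60–74: 5150 * 0.967 = 4980
Net migration: 0–14 + 100 → 2698; 15–29 + 290 → 4190
Population now: 0–14=2698, 15–29=4190, 30–44=2073, 45–59=8869, 60–74=4980
Period 2:
Births: 4190 * 0.038 = 159 ; 2073 * 0.278 = 576 → 735
15–29: 2698 * 0.975 = 2631
30–44: 4190 * 0.964 = 4039
45–59: 2073 * 0.98 = 2032
60–74: 8869 * 0.967 = 8576
Net migration: 0–14 + 100 → 835; 15–29 + 290 → 2921
Population now: 0–14=835, 15–29=2921, 30–44=4039, 45–59=2032, 60–74=8576
Scenario B total after 2 periods: 18403
Difference B − A = 18403 − 18591 = -188

-188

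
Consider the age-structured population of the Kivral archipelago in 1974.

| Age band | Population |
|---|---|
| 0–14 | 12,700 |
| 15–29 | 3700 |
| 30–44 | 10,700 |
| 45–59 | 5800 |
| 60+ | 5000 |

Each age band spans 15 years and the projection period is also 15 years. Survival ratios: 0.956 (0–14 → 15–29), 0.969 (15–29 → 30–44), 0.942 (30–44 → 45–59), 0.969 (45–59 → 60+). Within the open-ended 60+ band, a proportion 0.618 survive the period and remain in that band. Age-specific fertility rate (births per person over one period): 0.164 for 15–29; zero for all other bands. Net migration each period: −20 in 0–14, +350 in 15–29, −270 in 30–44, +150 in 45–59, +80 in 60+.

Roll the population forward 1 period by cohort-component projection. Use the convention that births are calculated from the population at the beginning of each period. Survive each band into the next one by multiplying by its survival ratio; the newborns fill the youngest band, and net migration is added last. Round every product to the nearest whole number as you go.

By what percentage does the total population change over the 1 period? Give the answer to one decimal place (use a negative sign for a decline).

-6.6

Let group 1 be 0–14 through group 5 = 60+.
— Period 1 —
Births: 3700 * 0.164 = 607
Group 2: 12700 * 0.956 = 12141
Group 3: 3700 * 0.969 = 3585
Group 4: 10700 * 0.942 = 10079
Group 5: 5800 * 0.969 + 5000 * 0.618 = 5620 + 3090 = 8710
Net migration: Group 1 − 20 → 587; Group 2 + 350 → 12491; Group 3 − 270 → 3315; Group 4 + 150 → 10229; Group 5 + 80 → 8790
Population now: 0–14=587, 15–29=12491, 30–44=3315, 45–59=10229, 60+=8790
Total: 37900 → 35412; change = -2488; percentage change = -6.6%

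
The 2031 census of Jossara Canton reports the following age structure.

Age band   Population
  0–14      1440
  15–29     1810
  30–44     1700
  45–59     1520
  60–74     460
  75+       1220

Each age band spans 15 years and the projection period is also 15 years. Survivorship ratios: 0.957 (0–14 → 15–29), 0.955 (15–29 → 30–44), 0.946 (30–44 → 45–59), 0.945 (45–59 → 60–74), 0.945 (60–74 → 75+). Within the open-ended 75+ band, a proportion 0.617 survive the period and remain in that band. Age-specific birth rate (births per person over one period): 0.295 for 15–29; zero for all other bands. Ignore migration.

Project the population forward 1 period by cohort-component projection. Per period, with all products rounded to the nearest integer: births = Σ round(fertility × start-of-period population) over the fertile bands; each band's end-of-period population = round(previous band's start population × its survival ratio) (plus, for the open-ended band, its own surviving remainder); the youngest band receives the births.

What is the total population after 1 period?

7873

Let group 1 be 0–14 through group 6 = 75+.
Period 1:
Births: 1810 * 0.295 = 534
Group 2: 1440 * 0.957 = 1378
Group 3: 1810 * 0.955 = 1729
Group 4: 1700 * 0.946 = 1608
Group 5: 1520 * 0.945 = 1436
Group 6: 460 * 0.945 + 1220 * 0.617 = 435 + 753 = 1188
End of period: [534, 1378, 1729, 1608, 1436, 1188]
Total after period 1: 534 + 1378 + 1729 + 1608 + 1436 + 1188 = 7873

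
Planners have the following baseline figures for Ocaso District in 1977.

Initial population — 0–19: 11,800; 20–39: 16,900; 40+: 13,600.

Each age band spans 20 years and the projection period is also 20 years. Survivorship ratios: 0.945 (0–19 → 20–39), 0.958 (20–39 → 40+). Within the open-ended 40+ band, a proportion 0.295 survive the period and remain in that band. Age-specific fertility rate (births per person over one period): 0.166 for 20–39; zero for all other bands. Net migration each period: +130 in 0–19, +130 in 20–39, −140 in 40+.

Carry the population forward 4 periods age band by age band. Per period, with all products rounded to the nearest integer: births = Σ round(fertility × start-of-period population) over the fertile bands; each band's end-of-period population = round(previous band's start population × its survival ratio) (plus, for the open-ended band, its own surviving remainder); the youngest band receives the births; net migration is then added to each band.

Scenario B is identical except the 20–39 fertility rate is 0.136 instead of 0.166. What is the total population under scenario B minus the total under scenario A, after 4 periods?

— Period 1 —
Births: 16900 × 0.166 = 2805
20–39: 11800 × 0.945 = 11151
40+: 16900 × 0.958 + 13600 × 0.295 = 16190 + 4012 = 20202
Net migration: 0–19 + 130 → 2935; 20–39 + 130 → 11281; 40+ − 140 → 20062
Population now: 0–19=2935, 20–39=11281, 40+=20062
— Period 2 —
Births: 11281 × 0.166 = 1873
20–39: 2935 × 0.945 = 2774
40+: 11281 × 0.958 + 20062 × 0.295 = 10807 + 5918 = 16725
Net migration: 0–19 + 130 → 2003; 20–39 + 130 → 2904; 40+ − 140 → 16585
Population now: 0–19=2003, 20–39=2904, 40+=16585
— Period 3 —
Births: 2904 × 0.166 = 482
20–39: 2003 × 0.945 = 1893
40+: 2904 × 0.958 + 16585 × 0.295 = 2782 + 4893 = 7675
Net migration: 0–19 + 130 → 612; 20–39 + 130 → 2023; 40+ − 140 → 7535
Population now: 0–19=612, 20–39=2023, 40+=7535
— Period 4 —
Births: 2023 × 0.166 = 336
20–39: 612 × 0.945 = 578
40+: 2023 × 0.958 + 7535 × 0.295 = 1938 + 2223 = 4161
Net migration: 0–19 + 130 → 466; 20–39 + 130 → 708; 40+ − 140 → 4021
Population now: 0–19=466, 20–39=708, 40+=4021
Scenario A total after 4 periods: 5195
Scenario B projection —
— Period 1 —
Births: 16900 × 0.136 = 2298
20–39: 11800 × 0.945 = 11151
40+: 16900 × 0.958 + 13600 × 0.295 = 16190 + 4012 = 20202
Net migration: 0–19 + 130 → 2428; 20–39 + 130 → 11281; 40+ − 140 → 20062
Population now: 0–19=2428, 20–39=11281, 40+=20062
— Period 2 —
Births: 11281 × 0.136 = 1534
20–39: 2428 × 0.945 = 2294
40+: 11281 × 0.958 + 20062 × 0.295 = 10807 + 5918 = 16725
Net migration: 0–19 + 130 → 1664; 20–39 + 130 → 2424; 40+ − 140 → 16585
Population now: 0–19=1664, 20–39=2424, 40+=16585
— Period 3 —
Births: 2424 × 0.136 = 330
20–39: 1664 × 0.945 = 1572
40+: 2424 × 0.958 + 16585 × 0.295 = 2322 + 4893 = 7215
Net migration: 0–19 + 130 → 460; 20–39 + 130 → 1702; 40+ − 140 → 7075
Population now: 0–19=460, 20–39=1702, 40+=7075
— Period 4 —
Births: 1702 × 0.136 = 231
20–39: 460 × 0.945 = 435
40+: 1702 × 0.958 + 7075 × 0.295 = 1631 + 2087 = 3718
Net migration: 0–19 + 130 → 361; 20–39 + 130 → 565; 40+ − 140 → 3578
Population now: 0–19=361, 20–39=565, 40+=3578
Scenario B total after 4 periods: 4504
Difference B − A = 4504 − 5195 = -691

-691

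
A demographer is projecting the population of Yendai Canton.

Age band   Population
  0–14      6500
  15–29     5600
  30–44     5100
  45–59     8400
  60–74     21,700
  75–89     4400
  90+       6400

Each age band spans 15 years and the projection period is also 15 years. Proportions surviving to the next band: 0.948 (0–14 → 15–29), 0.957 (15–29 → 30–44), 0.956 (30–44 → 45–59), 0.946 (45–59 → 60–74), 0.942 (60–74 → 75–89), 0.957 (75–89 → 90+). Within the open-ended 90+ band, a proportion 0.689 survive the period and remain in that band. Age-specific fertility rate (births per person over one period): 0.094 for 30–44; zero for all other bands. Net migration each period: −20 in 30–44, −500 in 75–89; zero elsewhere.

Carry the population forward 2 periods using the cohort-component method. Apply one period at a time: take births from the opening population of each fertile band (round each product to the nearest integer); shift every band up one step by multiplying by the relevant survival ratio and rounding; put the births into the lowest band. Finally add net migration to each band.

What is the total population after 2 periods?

[period 1]
Births: 5100 × 0.094 = 479
15–29: 6500 × 0.948 = 6162
30–44: 5600 × 0.957 = 5359
45–59: 5100 × 0.956 = 4876
60–74: 8400 × 0.946 = 7946
75–89: 21700 × 0.942 = 20441
90+: 4400 × 0.957 + 6400 × 0.689 = 4211 + 4410 = 8621
Net migration: 30–44 − 20 → 5339; 75–89 − 500 → 19941
Giving 479 / 6162 / 5339 / 4876 / 7946 / 19941 / 8621.
[period 2]
Births: 5339 × 0.094 = 502
15–29: 479 × 0.948 = 454
30–44: 6162 × 0.957 = 5897
45–59: 5339 × 0.956 = 5104
60–74: 4876 × 0.946 = 4613
75–89: 7946 × 0.942 = 7485
90+: 19941 × 0.957 + 8621 × 0.689 = 19084 + 5940 = 25024
Net migration: 30–44 − 20 → 5877; 75–89 − 500 → 6985
Giving 502 / 454 / 5877 / 5104 / 4613 / 6985 / 25024.
Total after period 2: 502 + 454 + 5877 + 5104 + 4613 + 6985 + 25024 = 48559

48559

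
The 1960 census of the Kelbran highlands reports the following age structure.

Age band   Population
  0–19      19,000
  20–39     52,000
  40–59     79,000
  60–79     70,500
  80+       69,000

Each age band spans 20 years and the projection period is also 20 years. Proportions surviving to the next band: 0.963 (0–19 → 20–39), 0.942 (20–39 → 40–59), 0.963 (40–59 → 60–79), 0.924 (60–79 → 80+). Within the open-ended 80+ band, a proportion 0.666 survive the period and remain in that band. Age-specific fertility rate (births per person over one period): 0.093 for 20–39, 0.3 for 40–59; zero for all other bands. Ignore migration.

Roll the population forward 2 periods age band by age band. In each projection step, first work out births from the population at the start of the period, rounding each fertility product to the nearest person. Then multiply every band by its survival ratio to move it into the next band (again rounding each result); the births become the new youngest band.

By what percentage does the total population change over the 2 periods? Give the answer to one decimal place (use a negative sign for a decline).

After projecting period 1:
Births: 52000 * 0.093 = 4836, 79000 * 0.3 = 23700 → 28536
20–39: 19000 * 0.963 = 18297
40–59: 52000 * 0.942 = 48984
60–79: 79000 * 0.963 = 76077
80+: 70500 * 0.924 + 69000 * 0.666 = 65142 + 45954 = 111096
→ [28536, 18297, 48984, 76077, 111096]
After projecting period 2:
Births: 18297 * 0.093 = 1702, 48984 * 0.3 = 14695 → 16397
20–39: 28536 * 0.963 = 27480
40–59: 18297 * 0.942 = 17236
60–79: 48984 * 0.963 = 47172
80+: 76077 * 0.924 + 111096 * 0.666 = 70295 + 73990 = 144285
→ [16397, 27480, 17236, 47172, 144285]
Total: 289500 → 252570; change = -36930; percentage change = -12.8%

-12.8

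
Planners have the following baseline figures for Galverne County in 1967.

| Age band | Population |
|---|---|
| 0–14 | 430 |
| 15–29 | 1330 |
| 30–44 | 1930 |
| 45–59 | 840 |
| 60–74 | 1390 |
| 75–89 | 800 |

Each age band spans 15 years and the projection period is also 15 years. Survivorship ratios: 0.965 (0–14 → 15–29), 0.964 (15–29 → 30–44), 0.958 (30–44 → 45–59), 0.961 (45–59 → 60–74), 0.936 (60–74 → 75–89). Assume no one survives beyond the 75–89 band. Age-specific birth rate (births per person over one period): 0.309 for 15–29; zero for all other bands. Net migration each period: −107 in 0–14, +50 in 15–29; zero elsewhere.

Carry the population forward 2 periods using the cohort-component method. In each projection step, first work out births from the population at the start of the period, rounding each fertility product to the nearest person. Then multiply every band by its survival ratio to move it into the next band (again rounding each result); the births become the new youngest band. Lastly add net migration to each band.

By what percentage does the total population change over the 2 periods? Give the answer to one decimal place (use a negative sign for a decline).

-31.7

Call the groups 1 to 6, youngest first.
— Period 1 —
Births: 1330 × 0.309 = 411
Group 2: 430 × 0.965 = 415
Group 3: 1330 × 0.964 = 1282
Group 4: 1930 × 0.958 = 1849
Group 5: 840 × 0.961 = 807
Group 6: 1390 × 0.936 = 1301
Net migration: Group 1 − 107 → 304; Group 2 + 50 → 465
Giving 304 / 465 / 1282 / 1849 / 807 / 1301.
— Period 2 —
Births: 465 × 0.309 = 144
Group 2: 304 × 0.965 = 293
Group 3: 465 × 0.964 = 448
Group 4: 1282 × 0.958 = 1228
Group 5: 1849 × 0.961 = 1777
Group 6: 807 × 0.936 = 755
Net migration: Group 1 − 107 → 37; Group 2 + 50 → 343
Giving 37 / 343 / 448 / 1228 / 1777 / 755.
Total: 6720 → 4588; change = -2132; percentage change = -31.7%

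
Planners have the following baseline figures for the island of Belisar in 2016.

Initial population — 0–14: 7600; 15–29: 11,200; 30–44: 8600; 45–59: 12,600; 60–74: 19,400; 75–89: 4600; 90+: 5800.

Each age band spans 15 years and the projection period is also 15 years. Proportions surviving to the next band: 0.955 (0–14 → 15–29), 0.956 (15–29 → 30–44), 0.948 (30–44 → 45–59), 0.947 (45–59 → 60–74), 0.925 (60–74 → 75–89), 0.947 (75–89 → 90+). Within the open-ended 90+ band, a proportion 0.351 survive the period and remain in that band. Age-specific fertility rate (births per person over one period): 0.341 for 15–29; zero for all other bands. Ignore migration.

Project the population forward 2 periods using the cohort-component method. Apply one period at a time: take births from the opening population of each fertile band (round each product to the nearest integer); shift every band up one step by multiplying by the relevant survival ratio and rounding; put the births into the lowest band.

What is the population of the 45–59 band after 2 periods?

10150

Let band 1 be 0–14 through band 7 = 90+.
— Period 1 —
Births: 11200 × 0.341 = 3819
Band 2: 7600 × 0.955 = 7258
Band 3: 11200 × 0.956 = 10707
Band 4: 8600 × 0.948 = 8153
Band 5: 12600 × 0.947 = 11932
Band 6: 19400 × 0.925 = 17945
Band 7: 4600 × 0.947 + 5800 × 0.351 = 4356 + 2036 = 6392
Population now: 0–14=3819, 15–29=7258, 30–44=10707, 45–59=8153, 60–74=11932, 75–89=17945, 90+=6392
— Period 2 —
Births: 7258 × 0.341 = 2475
Band 2: 3819 × 0.955 = 3647
Band 3: 7258 × 0.956 = 6939
Band 4: 10707 × 0.948 = 10150
Band 5: 8153 × 0.947 = 7721
Band 6: 11932 × 0.925 = 11037
Band 7: 17945 × 0.947 + 6392 × 0.351 = 16994 + 2244 = 19238
Population now: 0–14=2475, 15–29=3647, 30–44=6939, 45–59=10150, 60–74=7721, 75–89=11037, 90+=19238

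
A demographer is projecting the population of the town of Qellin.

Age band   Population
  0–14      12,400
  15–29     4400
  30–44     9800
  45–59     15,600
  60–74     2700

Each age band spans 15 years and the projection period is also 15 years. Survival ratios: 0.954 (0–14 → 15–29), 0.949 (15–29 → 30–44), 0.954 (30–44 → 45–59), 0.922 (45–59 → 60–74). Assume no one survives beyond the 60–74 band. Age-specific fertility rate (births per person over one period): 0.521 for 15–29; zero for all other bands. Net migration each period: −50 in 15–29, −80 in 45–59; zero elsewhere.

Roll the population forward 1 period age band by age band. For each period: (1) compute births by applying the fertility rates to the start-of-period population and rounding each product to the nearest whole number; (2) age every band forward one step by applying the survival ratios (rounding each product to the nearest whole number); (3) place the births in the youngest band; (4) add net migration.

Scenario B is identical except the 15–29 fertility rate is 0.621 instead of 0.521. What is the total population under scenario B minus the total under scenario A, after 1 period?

Numbering the bands 1..5 from youngest to oldest:
Period 1:
Births: 4400 × 0.521 = 2292
Band 2: 12400 × 0.954 = 11830
Band 3: 4400 × 0.949 = 4176
Band 4: 9800 × 0.954 = 9349
Band 5: 15600 × 0.922 = 14383
Net migration: Band 2 − 50 → 11780; Band 4 − 80 → 9269
→ [2292, 11780, 4176, 9269, 14383]
Scenario A total after 1 period: 41900
Scenario B projection —
Period 1:
Births: 4400 × 0.621 = 2732
Band 2: 12400 × 0.954 = 11830
Band 3: 4400 × 0.949 = 4176
Band 4: 9800 × 0.954 = 9349
Band 5: 15600 × 0.922 = 14383
Net migration: Band 2 − 50 → 11780; Band 4 − 80 → 9269
→ [2732, 11780, 4176, 9269, 14383]
Scenario B total after 1 period: 42340
Difference B − A = 42340 − 41900 = 440

440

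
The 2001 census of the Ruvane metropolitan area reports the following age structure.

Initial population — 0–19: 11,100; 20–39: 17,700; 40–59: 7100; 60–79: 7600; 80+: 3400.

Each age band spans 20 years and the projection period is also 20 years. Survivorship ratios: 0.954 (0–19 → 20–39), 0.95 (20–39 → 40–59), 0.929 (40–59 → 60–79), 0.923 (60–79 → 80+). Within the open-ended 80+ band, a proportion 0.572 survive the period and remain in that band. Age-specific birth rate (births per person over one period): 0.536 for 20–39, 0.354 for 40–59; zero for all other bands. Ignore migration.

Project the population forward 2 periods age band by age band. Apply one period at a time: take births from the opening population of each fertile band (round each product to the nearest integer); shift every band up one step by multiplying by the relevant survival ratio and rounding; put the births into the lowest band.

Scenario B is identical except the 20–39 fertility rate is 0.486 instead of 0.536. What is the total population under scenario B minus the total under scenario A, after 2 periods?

-1374

After projecting period 1:
Births: 17700 × 0.536 = 9487 ; 7100 × 0.354 = 2513 → 12000
20–39: 11100 × 0.954 = 10589
40–59: 17700 × 0.95 = 16815
60–79: 7100 × 0.929 = 6596
80+: 7600 × 0.923 + 3400 × 0.572 = 7015 + 1945 = 8960
End of period: [12000, 10589, 16815, 6596, 8960]
After projecting period 2:
Births: 10589 × 0.536 = 5676 ; 16815 × 0.354 = 5953 → 11629
20–39: 12000 × 0.954 = 11448
40–59: 10589 × 0.95 = 10060
60–79: 16815 × 0.929 = 15621
80+: 6596 × 0.923 + 8960 × 0.572 = 6088 + 5125 = 11213
End of period: [11629, 11448, 10060, 15621, 11213]
Scenario A total after 2 periods: 59971
Scenario B projection —
After projecting period 1:
Births: 17700 × 0.486 = 8602 ; 7100 × 0.354 = 2513 → 11115
20–39: 11100 × 0.954 = 10589
40–59: 17700 × 0.95 = 16815
60–79: 7100 × 0.929 = 6596
80+: 7600 × 0.923 + 3400 × 0.572 = 7015 + 1945 = 8960
End of period: [11115, 10589, 16815, 6596, 8960]
After projecting period 2:
Births: 10589 × 0.486 = 5146 ; 16815 × 0.354 = 5953 → 11099
20–39: 11115 × 0.954 = 10604
40–59: 10589 × 0.95 = 10060
60–79: 16815 × 0.929 = 15621
80+: 6596 × 0.923 + 8960 × 0.572 = 6088 + 5125 = 11213
End of period: [11099, 10604, 10060, 15621, 11213]
Scenario B total after 2 periods: 58597
Difference B − A = 58597 − 59971 = -1374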